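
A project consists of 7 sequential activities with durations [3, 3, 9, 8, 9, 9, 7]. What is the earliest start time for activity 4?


Activity 4 starts after activities 1 through 3 complete.
Predecessor durations: [3, 3, 9]
ES = 3 + 3 + 9 = 15

15


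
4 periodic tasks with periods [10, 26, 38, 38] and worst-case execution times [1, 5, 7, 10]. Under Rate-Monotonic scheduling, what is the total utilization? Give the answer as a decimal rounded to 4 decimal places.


Compute individual utilizations (exact fractions):
  Task 1: C/T = 1/10 (approx. 0.1)
  Task 2: C/T = 5/26 (approx. 0.1923)
  Task 3: C/T = 7/38 (approx. 0.1842)
  Task 4: C/T = 10/38 = 5/19 (approx. 0.2632)
Total utilization U = 1/10 + 5/26 + 7/38 + 5/19 = 1827/2470
Rounded to 4 decimal places: U = 0.7397
RM (Liu & Layland) bound for 4 tasks = 0.756828; compare with U = 1827/2470 (approx. 0.739676)
U <= bound, so schedulable by RM sufficient condition.

0.7397


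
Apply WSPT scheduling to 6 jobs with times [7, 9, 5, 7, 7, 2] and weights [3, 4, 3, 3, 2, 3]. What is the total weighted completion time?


Compute p/w ratios and sort ascending (WSPT): [(2, 3), (5, 3), (9, 4), (7, 3), (7, 3), (7, 2)]
Compute weighted completion times:
  Job (p=2,w=3): C=2, w*C=3*2=6
  Job (p=5,w=3): C=7, w*C=3*7=21
  Job (p=9,w=4): C=16, w*C=4*16=64
  Job (p=7,w=3): C=23, w*C=3*23=69
  Job (p=7,w=3): C=30, w*C=3*30=90
  Job (p=7,w=2): C=37, w*C=2*37=74
Total weighted completion time = 324

324


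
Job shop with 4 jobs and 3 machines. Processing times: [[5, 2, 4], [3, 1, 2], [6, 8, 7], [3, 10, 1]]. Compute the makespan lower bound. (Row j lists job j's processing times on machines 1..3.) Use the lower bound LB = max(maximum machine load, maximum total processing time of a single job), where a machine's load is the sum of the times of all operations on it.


Machine loads:
  Machine 1: 5 + 3 + 6 + 3 = 17
  Machine 2: 2 + 1 + 8 + 10 = 21
  Machine 3: 4 + 2 + 7 + 1 = 14
Max machine load = 21
Job totals:
  Job 1: 11
  Job 2: 6
  Job 3: 21
  Job 4: 14
Max job total = 21
Lower bound = max(21, 21) = 21

21


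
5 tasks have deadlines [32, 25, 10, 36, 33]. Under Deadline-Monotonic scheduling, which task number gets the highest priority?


Sort tasks by relative deadline (ascending):
  Task 3: deadline = 10
  Task 2: deadline = 25
  Task 1: deadline = 32
  Task 5: deadline = 33
  Task 4: deadline = 36
Priority order (highest first): [3, 2, 1, 5, 4]
Highest priority task = 3

3


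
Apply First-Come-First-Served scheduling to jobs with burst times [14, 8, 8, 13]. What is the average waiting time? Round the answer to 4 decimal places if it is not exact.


FCFS order (as given): [14, 8, 8, 13]
Waiting times:
  Job 1: wait = 0
  Job 2: wait = 14
  Job 3: wait = 22
  Job 4: wait = 30
Sum of waiting times = 66
Average waiting time = 66/4 = 16.5

16.5


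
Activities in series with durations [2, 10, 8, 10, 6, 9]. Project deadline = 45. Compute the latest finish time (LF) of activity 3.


LF(activity 3) = deadline - sum of successor durations
Successors: activities 4 through 6 with durations [10, 6, 9]
Sum of successor durations = 25
LF = 45 - 25 = 20

20


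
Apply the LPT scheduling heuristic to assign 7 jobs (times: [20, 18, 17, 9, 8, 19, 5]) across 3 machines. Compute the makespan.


Sort jobs in decreasing order (LPT): [20, 19, 18, 17, 9, 8, 5]
Assign each job to the least loaded machine:
  Machine 1: jobs [20, 8, 5], load = 33
  Machine 2: jobs [19, 9], load = 28
  Machine 3: jobs [18, 17], load = 35
Makespan = max load = 35

35


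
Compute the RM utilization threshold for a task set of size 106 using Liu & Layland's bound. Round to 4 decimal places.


Compute 2^(1/106) = 1.0065605511
Subtract 1: 1.0065605511 - 1 = 0.0065605511
Multiply by n: 106 * 0.0065605511 = 0.6954184166
Round to 4 dp: 0.6954

0.6954


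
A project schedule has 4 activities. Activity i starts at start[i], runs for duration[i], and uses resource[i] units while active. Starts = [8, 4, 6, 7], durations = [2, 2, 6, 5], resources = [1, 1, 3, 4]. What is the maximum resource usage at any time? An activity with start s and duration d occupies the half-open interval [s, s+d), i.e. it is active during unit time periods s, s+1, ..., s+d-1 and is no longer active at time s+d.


Each activity i is active on [start_i, start_i + duration_i).
Compute total resource usage per time slot:
  t=0: active resources = [], total = 0
  t=1: active resources = [], total = 0
  t=2: active resources = [], total = 0
  t=3: active resources = [], total = 0
  t=4: active resources = [1], total = 1
  t=5: active resources = [1], total = 1
  t=6: active resources = [3], total = 3
  t=7: active resources = [3, 4], total = 7
  t=8: active resources = [1, 3, 4], total = 8
  t=9: active resources = [1, 3, 4], total = 8
  t=10: active resources = [3, 4], total = 7
  t=11: active resources = [3, 4], total = 7
Peak resource demand = 8

8


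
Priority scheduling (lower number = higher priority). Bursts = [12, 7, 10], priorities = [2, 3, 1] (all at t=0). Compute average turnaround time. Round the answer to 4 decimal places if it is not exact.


Sort by priority (ascending = highest first):
Order: [(1, 10), (2, 12), (3, 7)]
Completion times:
  Priority 1, burst=10, C=10
  Priority 2, burst=12, C=22
  Priority 3, burst=7, C=29
Average turnaround = 61/3 = 20.3333

20.3333


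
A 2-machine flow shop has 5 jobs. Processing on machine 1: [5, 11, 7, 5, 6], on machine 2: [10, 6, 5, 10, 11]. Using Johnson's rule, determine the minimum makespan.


Apply Johnson's rule:
  Group 1 (a <= b): [(1, 5, 10), (4, 5, 10), (5, 6, 11)]
  Group 2 (a > b): [(2, 11, 6), (3, 7, 5)]
Optimal job order: [1, 4, 5, 2, 3]
Schedule:
  Job 1: M1 done at 5, M2 done at 15
  Job 4: M1 done at 10, M2 done at 25
  Job 5: M1 done at 16, M2 done at 36
  Job 2: M1 done at 27, M2 done at 42
  Job 3: M1 done at 34, M2 done at 47
Makespan = 47

47


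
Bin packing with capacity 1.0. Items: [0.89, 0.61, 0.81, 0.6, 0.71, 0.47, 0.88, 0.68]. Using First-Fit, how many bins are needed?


Place items sequentially using First-Fit:
  Item 0.89 -> new Bin 1
  Item 0.61 -> new Bin 2
  Item 0.81 -> new Bin 3
  Item 0.6 -> new Bin 4
  Item 0.71 -> new Bin 5
  Item 0.47 -> new Bin 6
  Item 0.88 -> new Bin 7
  Item 0.68 -> new Bin 8
Total bins used = 8

8


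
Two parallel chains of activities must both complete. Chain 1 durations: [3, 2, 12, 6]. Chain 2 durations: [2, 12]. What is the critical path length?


Path A total = 3 + 2 + 12 + 6 = 23
Path B total = 2 + 12 = 14
Critical path = longest path = max(23, 14) = 23

23


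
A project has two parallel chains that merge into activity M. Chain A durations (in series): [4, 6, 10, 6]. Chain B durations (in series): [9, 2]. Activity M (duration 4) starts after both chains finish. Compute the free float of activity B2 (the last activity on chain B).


ES(B2) = sum of predecessors on chain B = 9
EF(B2) = ES + duration = 9 + 2 = 11
Successor of B2 is M. ES(M) = max(sum(A), sum(B)) = max(26, 11) = 26
Free float = ES(successor) - EF(current) = 26 - 11 = 15

15


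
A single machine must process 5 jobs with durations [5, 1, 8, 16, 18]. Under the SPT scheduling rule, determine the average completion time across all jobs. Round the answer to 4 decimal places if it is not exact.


Sort jobs by processing time (SPT order): [1, 5, 8, 16, 18]
Compute completion times sequentially:
  Job 1: processing = 1, completes at 1
  Job 2: processing = 5, completes at 6
  Job 3: processing = 8, completes at 14
  Job 4: processing = 16, completes at 30
  Job 5: processing = 18, completes at 48
Sum of completion times = 99
Average completion time = 99/5 = 19.8

19.8


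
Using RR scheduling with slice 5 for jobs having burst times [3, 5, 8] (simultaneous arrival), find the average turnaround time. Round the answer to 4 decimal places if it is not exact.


Time quantum = 5
Execution trace:
  J1 runs 3 units, time = 3
  J2 runs 5 units, time = 8
  J3 runs 5 units, time = 13
  J3 runs 3 units, time = 16
Finish times: [3, 8, 16]
Average turnaround = 27/3 = 9.0

9.0


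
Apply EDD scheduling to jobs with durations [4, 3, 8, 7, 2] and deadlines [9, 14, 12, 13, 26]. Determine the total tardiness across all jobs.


Sort by due date (EDD order): [(4, 9), (8, 12), (7, 13), (3, 14), (2, 26)]
Compute completion times and tardiness:
  Job 1: p=4, d=9, C=4, tardiness=max(0,4-9)=0
  Job 2: p=8, d=12, C=12, tardiness=max(0,12-12)=0
  Job 3: p=7, d=13, C=19, tardiness=max(0,19-13)=6
  Job 4: p=3, d=14, C=22, tardiness=max(0,22-14)=8
  Job 5: p=2, d=26, C=24, tardiness=max(0,24-26)=0
Total tardiness = 14

14


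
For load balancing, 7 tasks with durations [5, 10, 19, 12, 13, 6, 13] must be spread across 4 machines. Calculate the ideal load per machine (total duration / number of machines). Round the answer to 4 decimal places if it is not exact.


Total processing time = 5 + 10 + 19 + 12 + 13 + 6 + 13 = 78
Number of machines = 4
Ideal balanced load = 78 / 4 = 19.5

19.5


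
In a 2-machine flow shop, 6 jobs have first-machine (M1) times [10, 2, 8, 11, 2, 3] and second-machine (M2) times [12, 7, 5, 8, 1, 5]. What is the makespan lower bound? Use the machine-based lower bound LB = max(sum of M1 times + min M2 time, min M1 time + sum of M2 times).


LB1 = sum(M1 times) + min(M2 times) = 36 + 1 = 37
LB2 = min(M1 times) + sum(M2 times) = 2 + 38 = 40
Lower bound = max(LB1, LB2) = max(37, 40) = 40

40


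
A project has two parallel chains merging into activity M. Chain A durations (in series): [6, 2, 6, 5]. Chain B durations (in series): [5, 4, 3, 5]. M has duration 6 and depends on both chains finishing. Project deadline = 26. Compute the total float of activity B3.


Forward pass: ES(B3) = sum of predecessors on chain B = 9
EF = ES + duration = 9 + 3 = 12
Backward pass: LF(M) = deadline = 26; LS(M) = 26 - 6 = 20
LF(B3) = LS(M) - sum(successors on chain B) = 20 - 5 = 15
LS = LF - duration = 15 - 3 = 12
Total float = LS - ES = 12 - 9 = 3

3


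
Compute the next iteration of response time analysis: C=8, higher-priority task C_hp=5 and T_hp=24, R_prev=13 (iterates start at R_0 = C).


R_next = C + ceil(R_prev / T_hp) * C_hp
ceil(13 / 24) = ceil(0.5417) = 1
Interference = 1 * 5 = 5
R_next = 8 + 5 = 13
R_next = R_prev, so the iteration has converged (response time = 13).

13


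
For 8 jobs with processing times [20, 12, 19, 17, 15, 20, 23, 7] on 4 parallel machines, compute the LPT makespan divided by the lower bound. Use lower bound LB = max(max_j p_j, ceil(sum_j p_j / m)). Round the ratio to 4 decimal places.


LPT order: [23, 20, 20, 19, 17, 15, 12, 7]
Machine loads after assignment: [30, 35, 32, 36]
LPT makespan = 36
Lower bound = max(max_job, ceil(total/4)) = max(23, 34) = 34
Ratio = 36 / 34 = 1.0588

1.0588


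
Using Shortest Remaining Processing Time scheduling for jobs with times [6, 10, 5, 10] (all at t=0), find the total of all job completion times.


Since all jobs arrive at t=0, SRPT equals SPT ordering.
SPT order: [5, 6, 10, 10]
Completion times:
  Job 1: p=5, C=5
  Job 2: p=6, C=11
  Job 3: p=10, C=21
  Job 4: p=10, C=31
Total completion time = 5 + 11 + 21 + 31 = 68

68


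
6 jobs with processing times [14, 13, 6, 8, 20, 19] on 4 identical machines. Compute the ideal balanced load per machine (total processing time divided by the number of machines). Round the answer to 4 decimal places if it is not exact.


Total processing time = 14 + 13 + 6 + 8 + 20 + 19 = 80
Number of machines = 4
Ideal balanced load = 80 / 4 = 20.0

20.0


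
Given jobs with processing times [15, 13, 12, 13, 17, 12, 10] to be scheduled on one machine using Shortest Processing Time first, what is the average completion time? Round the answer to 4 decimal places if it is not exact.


Sort jobs by processing time (SPT order): [10, 12, 12, 13, 13, 15, 17]
Compute completion times sequentially:
  Job 1: processing = 10, completes at 10
  Job 2: processing = 12, completes at 22
  Job 3: processing = 12, completes at 34
  Job 4: processing = 13, completes at 47
  Job 5: processing = 13, completes at 60
  Job 6: processing = 15, completes at 75
  Job 7: processing = 17, completes at 92
Sum of completion times = 340
Average completion time = 340/7 = 48.5714

48.5714


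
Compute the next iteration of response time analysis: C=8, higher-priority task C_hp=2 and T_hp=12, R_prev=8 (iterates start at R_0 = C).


R_next = C + ceil(R_prev / T_hp) * C_hp
ceil(8 / 12) = ceil(0.6667) = 1
Interference = 1 * 2 = 2
R_next = 8 + 2 = 10

10


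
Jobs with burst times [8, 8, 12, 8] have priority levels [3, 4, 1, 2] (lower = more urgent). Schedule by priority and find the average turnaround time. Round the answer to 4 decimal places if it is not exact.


Sort by priority (ascending = highest first):
Order: [(1, 12), (2, 8), (3, 8), (4, 8)]
Completion times:
  Priority 1, burst=12, C=12
  Priority 2, burst=8, C=20
  Priority 3, burst=8, C=28
  Priority 4, burst=8, C=36
Average turnaround = 96/4 = 24.0

24.0


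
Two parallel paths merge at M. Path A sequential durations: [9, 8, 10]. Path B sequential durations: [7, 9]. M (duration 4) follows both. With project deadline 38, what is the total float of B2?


Forward pass: ES(B2) = sum of predecessors on chain B = 7
EF = ES + duration = 7 + 9 = 16
Backward pass: LF(M) = deadline = 38; LS(M) = 38 - 4 = 34
LF(B2) = LS(M) - sum(successors on chain B) = 34 - 0 = 34
LS = LF - duration = 34 - 9 = 25
Total float = LS - ES = 25 - 7 = 18

18


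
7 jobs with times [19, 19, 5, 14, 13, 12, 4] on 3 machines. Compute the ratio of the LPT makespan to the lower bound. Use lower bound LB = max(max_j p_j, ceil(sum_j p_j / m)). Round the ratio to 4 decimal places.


LPT order: [19, 19, 14, 13, 12, 5, 4]
Machine loads after assignment: [31, 28, 27]
LPT makespan = 31
Lower bound = max(max_job, ceil(total/3)) = max(19, 29) = 29
Ratio = 31 / 29 = 1.069

1.069


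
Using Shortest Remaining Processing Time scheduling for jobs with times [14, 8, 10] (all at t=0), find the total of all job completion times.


Since all jobs arrive at t=0, SRPT equals SPT ordering.
SPT order: [8, 10, 14]
Completion times:
  Job 1: p=8, C=8
  Job 2: p=10, C=18
  Job 3: p=14, C=32
Total completion time = 8 + 18 + 32 = 58

58


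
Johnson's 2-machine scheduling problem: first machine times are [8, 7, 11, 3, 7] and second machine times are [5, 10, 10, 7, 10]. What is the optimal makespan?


Apply Johnson's rule:
  Group 1 (a <= b): [(4, 3, 7), (2, 7, 10), (5, 7, 10)]
  Group 2 (a > b): [(3, 11, 10), (1, 8, 5)]
Optimal job order: [4, 2, 5, 3, 1]
Schedule:
  Job 4: M1 done at 3, M2 done at 10
  Job 2: M1 done at 10, M2 done at 20
  Job 5: M1 done at 17, M2 done at 30
  Job 3: M1 done at 28, M2 done at 40
  Job 1: M1 done at 36, M2 done at 45
Makespan = 45

45


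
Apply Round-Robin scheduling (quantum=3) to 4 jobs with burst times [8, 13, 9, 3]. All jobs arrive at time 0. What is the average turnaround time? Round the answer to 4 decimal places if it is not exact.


Time quantum = 3
Execution trace:
  J1 runs 3 units, time = 3
  J2 runs 3 units, time = 6
  J3 runs 3 units, time = 9
  J4 runs 3 units, time = 12
  J1 runs 3 units, time = 15
  J2 runs 3 units, time = 18
  J3 runs 3 units, time = 21
  J1 runs 2 units, time = 23
  J2 runs 3 units, time = 26
  J3 runs 3 units, time = 29
  J2 runs 3 units, time = 32
  J2 runs 1 units, time = 33
Finish times: [23, 33, 29, 12]
Average turnaround = 97/4 = 24.25

24.25


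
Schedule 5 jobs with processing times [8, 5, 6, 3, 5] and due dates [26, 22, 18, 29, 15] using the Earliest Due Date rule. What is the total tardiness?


Sort by due date (EDD order): [(5, 15), (6, 18), (5, 22), (8, 26), (3, 29)]
Compute completion times and tardiness:
  Job 1: p=5, d=15, C=5, tardiness=max(0,5-15)=0
  Job 2: p=6, d=18, C=11, tardiness=max(0,11-18)=0
  Job 3: p=5, d=22, C=16, tardiness=max(0,16-22)=0
  Job 4: p=8, d=26, C=24, tardiness=max(0,24-26)=0
  Job 5: p=3, d=29, C=27, tardiness=max(0,27-29)=0
Total tardiness = 0

0


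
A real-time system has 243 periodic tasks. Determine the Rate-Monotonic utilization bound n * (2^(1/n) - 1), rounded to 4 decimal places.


Compute 2^(1/243) = 1.0028565297
Subtract 1: 1.0028565297 - 1 = 0.0028565297
Multiply by n: 243 * 0.0028565297 = 0.6941367171
Round to 4 dp: 0.6941

0.6941


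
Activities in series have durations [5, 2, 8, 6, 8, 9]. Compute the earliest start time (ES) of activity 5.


Activity 5 starts after activities 1 through 4 complete.
Predecessor durations: [5, 2, 8, 6]
ES = 5 + 2 + 8 + 6 = 21

21


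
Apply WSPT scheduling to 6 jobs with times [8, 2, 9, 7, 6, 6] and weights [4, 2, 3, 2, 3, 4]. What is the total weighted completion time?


Compute p/w ratios and sort ascending (WSPT): [(2, 2), (6, 4), (8, 4), (6, 3), (9, 3), (7, 2)]
Compute weighted completion times:
  Job (p=2,w=2): C=2, w*C=2*2=4
  Job (p=6,w=4): C=8, w*C=4*8=32
  Job (p=8,w=4): C=16, w*C=4*16=64
  Job (p=6,w=3): C=22, w*C=3*22=66
  Job (p=9,w=3): C=31, w*C=3*31=93
  Job (p=7,w=2): C=38, w*C=2*38=76
Total weighted completion time = 335

335


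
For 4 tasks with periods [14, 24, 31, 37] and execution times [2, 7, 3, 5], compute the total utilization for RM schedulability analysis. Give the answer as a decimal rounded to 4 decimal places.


Compute individual utilizations (exact fractions):
  Task 1: C/T = 2/14 = 1/7 (approx. 0.1429)
  Task 2: C/T = 7/24 (approx. 0.2917)
  Task 3: C/T = 3/31 (approx. 0.0968)
  Task 4: C/T = 5/37 (approx. 0.1351)
Total utilization U = 1/7 + 7/24 + 3/31 + 5/37 = 128419/192696
Rounded to 4 decimal places: U = 0.6664
RM (Liu & Layland) bound for 4 tasks = 0.756828; compare with U = 128419/192696 (approx. 0.666433)
U <= bound, so schedulable by RM sufficient condition.

0.6664


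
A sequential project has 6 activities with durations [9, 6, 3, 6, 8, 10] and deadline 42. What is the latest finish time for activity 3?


LF(activity 3) = deadline - sum of successor durations
Successors: activities 4 through 6 with durations [6, 8, 10]
Sum of successor durations = 24
LF = 42 - 24 = 18

18


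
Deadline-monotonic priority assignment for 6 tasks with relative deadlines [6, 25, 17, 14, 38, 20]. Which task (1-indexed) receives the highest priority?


Sort tasks by relative deadline (ascending):
  Task 1: deadline = 6
  Task 4: deadline = 14
  Task 3: deadline = 17
  Task 6: deadline = 20
  Task 2: deadline = 25
  Task 5: deadline = 38
Priority order (highest first): [1, 4, 3, 6, 2, 5]
Highest priority task = 1

1


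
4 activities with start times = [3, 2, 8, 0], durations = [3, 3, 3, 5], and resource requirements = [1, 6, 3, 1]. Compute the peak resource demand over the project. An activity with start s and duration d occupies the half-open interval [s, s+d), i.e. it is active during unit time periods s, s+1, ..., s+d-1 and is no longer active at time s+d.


Each activity i is active on [start_i, start_i + duration_i).
Compute total resource usage per time slot:
  t=0: active resources = [1], total = 1
  t=1: active resources = [1], total = 1
  t=2: active resources = [6, 1], total = 7
  t=3: active resources = [1, 6, 1], total = 8
  t=4: active resources = [1, 6, 1], total = 8
  t=5: active resources = [1], total = 1
  t=6: active resources = [], total = 0
  t=7: active resources = [], total = 0
  t=8: active resources = [3], total = 3
  t=9: active resources = [3], total = 3
  t=10: active resources = [3], total = 3
Peak resource demand = 8

8


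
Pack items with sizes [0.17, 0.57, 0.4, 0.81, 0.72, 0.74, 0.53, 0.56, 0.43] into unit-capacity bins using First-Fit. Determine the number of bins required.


Place items sequentially using First-Fit:
  Item 0.17 -> new Bin 1
  Item 0.57 -> Bin 1 (now 0.74)
  Item 0.4 -> new Bin 2
  Item 0.81 -> new Bin 3
  Item 0.72 -> new Bin 4
  Item 0.74 -> new Bin 5
  Item 0.53 -> Bin 2 (now 0.93)
  Item 0.56 -> new Bin 6
  Item 0.43 -> Bin 6 (now 0.99)
Total bins used = 6

6


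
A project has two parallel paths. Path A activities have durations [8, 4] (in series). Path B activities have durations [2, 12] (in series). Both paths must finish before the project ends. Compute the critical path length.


Path A total = 8 + 4 = 12
Path B total = 2 + 12 = 14
Critical path = longest path = max(12, 14) = 14

14


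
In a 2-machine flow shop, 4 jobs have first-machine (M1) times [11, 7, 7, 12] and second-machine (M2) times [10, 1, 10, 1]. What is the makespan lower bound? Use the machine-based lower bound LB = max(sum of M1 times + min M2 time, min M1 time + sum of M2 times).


LB1 = sum(M1 times) + min(M2 times) = 37 + 1 = 38
LB2 = min(M1 times) + sum(M2 times) = 7 + 22 = 29
Lower bound = max(LB1, LB2) = max(38, 29) = 38

38


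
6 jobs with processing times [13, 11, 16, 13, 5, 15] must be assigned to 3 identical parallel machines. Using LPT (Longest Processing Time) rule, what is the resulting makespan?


Sort jobs in decreasing order (LPT): [16, 15, 13, 13, 11, 5]
Assign each job to the least loaded machine:
  Machine 1: jobs [16, 5], load = 21
  Machine 2: jobs [15, 11], load = 26
  Machine 3: jobs [13, 13], load = 26
Makespan = max load = 26

26


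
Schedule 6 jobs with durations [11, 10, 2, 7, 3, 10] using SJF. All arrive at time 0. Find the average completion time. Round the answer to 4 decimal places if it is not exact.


SJF order (ascending): [2, 3, 7, 10, 10, 11]
Completion times:
  Job 1: burst=2, C=2
  Job 2: burst=3, C=5
  Job 3: burst=7, C=12
  Job 4: burst=10, C=22
  Job 5: burst=10, C=32
  Job 6: burst=11, C=43
Average completion = 116/6 = 19.3333

19.3333


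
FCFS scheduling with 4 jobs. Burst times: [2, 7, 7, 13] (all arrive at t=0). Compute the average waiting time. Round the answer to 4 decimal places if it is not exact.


FCFS order (as given): [2, 7, 7, 13]
Waiting times:
  Job 1: wait = 0
  Job 2: wait = 2
  Job 3: wait = 9
  Job 4: wait = 16
Sum of waiting times = 27
Average waiting time = 27/4 = 6.75

6.75


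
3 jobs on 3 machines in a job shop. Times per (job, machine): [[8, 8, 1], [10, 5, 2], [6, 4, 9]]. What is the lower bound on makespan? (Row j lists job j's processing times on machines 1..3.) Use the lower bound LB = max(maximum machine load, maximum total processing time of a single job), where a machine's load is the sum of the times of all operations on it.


Machine loads:
  Machine 1: 8 + 10 + 6 = 24
  Machine 2: 8 + 5 + 4 = 17
  Machine 3: 1 + 2 + 9 = 12
Max machine load = 24
Job totals:
  Job 1: 17
  Job 2: 17
  Job 3: 19
Max job total = 19
Lower bound = max(24, 19) = 24

24


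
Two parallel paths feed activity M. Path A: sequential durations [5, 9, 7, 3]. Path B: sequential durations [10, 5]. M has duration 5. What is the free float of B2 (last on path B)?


ES(B2) = sum of predecessors on chain B = 10
EF(B2) = ES + duration = 10 + 5 = 15
Successor of B2 is M. ES(M) = max(sum(A), sum(B)) = max(24, 15) = 24
Free float = ES(successor) - EF(current) = 24 - 15 = 9

9


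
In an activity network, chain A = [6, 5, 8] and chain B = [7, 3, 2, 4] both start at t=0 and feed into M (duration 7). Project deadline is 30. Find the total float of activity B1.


Forward pass: ES(B1) = sum of predecessors on chain B = 0
EF = ES + duration = 0 + 7 = 7
Backward pass: LF(M) = deadline = 30; LS(M) = 30 - 7 = 23
LF(B1) = LS(M) - sum(successors on chain B) = 23 - 9 = 14
LS = LF - duration = 14 - 7 = 7
Total float = LS - ES = 7 - 0 = 7

7


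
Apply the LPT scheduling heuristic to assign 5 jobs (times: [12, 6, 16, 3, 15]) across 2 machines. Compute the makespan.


Sort jobs in decreasing order (LPT): [16, 15, 12, 6, 3]
Assign each job to the least loaded machine:
  Machine 1: jobs [16, 6, 3], load = 25
  Machine 2: jobs [15, 12], load = 27
Makespan = max load = 27

27


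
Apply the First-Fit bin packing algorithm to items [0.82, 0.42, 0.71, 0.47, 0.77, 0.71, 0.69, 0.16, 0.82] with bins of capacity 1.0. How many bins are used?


Place items sequentially using First-Fit:
  Item 0.82 -> new Bin 1
  Item 0.42 -> new Bin 2
  Item 0.71 -> new Bin 3
  Item 0.47 -> Bin 2 (now 0.89)
  Item 0.77 -> new Bin 4
  Item 0.71 -> new Bin 5
  Item 0.69 -> new Bin 6
  Item 0.16 -> Bin 1 (now 0.98)
  Item 0.82 -> new Bin 7
Total bins used = 7

7


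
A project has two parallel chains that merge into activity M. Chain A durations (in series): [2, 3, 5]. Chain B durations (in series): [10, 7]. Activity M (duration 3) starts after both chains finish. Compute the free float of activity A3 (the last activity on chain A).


ES(A3) = sum of predecessors on chain A = 5
EF(A3) = ES + duration = 5 + 5 = 10
Successor of A3 is M. ES(M) = max(sum(A), sum(B)) = max(10, 17) = 17
Free float = ES(successor) - EF(current) = 17 - 10 = 7

7


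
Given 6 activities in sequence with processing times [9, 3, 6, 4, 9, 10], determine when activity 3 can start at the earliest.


Activity 3 starts after activities 1 through 2 complete.
Predecessor durations: [9, 3]
ES = 9 + 3 = 12

12


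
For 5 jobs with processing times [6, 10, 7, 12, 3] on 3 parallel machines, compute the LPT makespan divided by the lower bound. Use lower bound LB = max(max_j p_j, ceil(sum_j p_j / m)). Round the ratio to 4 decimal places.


LPT order: [12, 10, 7, 6, 3]
Machine loads after assignment: [12, 13, 13]
LPT makespan = 13
Lower bound = max(max_job, ceil(total/3)) = max(12, 13) = 13
Ratio = 13 / 13 = 1.0

1.0


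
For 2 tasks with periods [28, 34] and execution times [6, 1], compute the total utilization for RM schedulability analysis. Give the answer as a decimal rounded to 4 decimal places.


Compute individual utilizations (exact fractions):
  Task 1: C/T = 6/28 = 3/14 (approx. 0.2143)
  Task 2: C/T = 1/34 (approx. 0.0294)
Total utilization U = 3/14 + 1/34 = 29/119
Rounded to 4 decimal places: U = 0.2437
RM (Liu & Layland) bound for 2 tasks = 0.828427; compare with U = 29/119 (approx. 0.243697)
U <= bound, so schedulable by RM sufficient condition.

0.2437


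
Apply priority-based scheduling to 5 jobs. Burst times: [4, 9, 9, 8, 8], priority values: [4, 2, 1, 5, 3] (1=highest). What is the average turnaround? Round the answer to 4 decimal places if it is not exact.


Sort by priority (ascending = highest first):
Order: [(1, 9), (2, 9), (3, 8), (4, 4), (5, 8)]
Completion times:
  Priority 1, burst=9, C=9
  Priority 2, burst=9, C=18
  Priority 3, burst=8, C=26
  Priority 4, burst=4, C=30
  Priority 5, burst=8, C=38
Average turnaround = 121/5 = 24.2

24.2


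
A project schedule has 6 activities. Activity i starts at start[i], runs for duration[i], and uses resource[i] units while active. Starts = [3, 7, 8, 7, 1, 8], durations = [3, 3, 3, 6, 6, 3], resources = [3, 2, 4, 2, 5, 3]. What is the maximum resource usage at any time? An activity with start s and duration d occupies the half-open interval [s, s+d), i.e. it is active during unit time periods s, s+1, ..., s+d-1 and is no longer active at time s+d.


Each activity i is active on [start_i, start_i + duration_i).
Compute total resource usage per time slot:
  t=0: active resources = [], total = 0
  t=1: active resources = [5], total = 5
  t=2: active resources = [5], total = 5
  t=3: active resources = [3, 5], total = 8
  t=4: active resources = [3, 5], total = 8
  t=5: active resources = [3, 5], total = 8
  t=6: active resources = [5], total = 5
  t=7: active resources = [2, 2], total = 4
  t=8: active resources = [2, 4, 2, 3], total = 11
  t=9: active resources = [2, 4, 2, 3], total = 11
  t=10: active resources = [4, 2, 3], total = 9
  t=11: active resources = [2], total = 2
  t=12: active resources = [2], total = 2
Peak resource demand = 11

11


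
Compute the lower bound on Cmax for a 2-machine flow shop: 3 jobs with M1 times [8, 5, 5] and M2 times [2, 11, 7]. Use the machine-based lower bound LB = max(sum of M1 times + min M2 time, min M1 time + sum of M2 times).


LB1 = sum(M1 times) + min(M2 times) = 18 + 2 = 20
LB2 = min(M1 times) + sum(M2 times) = 5 + 20 = 25
Lower bound = max(LB1, LB2) = max(20, 25) = 25

25


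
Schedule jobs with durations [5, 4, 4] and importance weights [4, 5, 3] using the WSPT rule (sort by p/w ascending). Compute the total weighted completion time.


Compute p/w ratios and sort ascending (WSPT): [(4, 5), (5, 4), (4, 3)]
Compute weighted completion times:
  Job (p=4,w=5): C=4, w*C=5*4=20
  Job (p=5,w=4): C=9, w*C=4*9=36
  Job (p=4,w=3): C=13, w*C=3*13=39
Total weighted completion time = 95

95


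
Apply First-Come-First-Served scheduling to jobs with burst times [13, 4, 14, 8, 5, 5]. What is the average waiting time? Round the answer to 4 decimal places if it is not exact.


FCFS order (as given): [13, 4, 14, 8, 5, 5]
Waiting times:
  Job 1: wait = 0
  Job 2: wait = 13
  Job 3: wait = 17
  Job 4: wait = 31
  Job 5: wait = 39
  Job 6: wait = 44
Sum of waiting times = 144
Average waiting time = 144/6 = 24.0

24.0


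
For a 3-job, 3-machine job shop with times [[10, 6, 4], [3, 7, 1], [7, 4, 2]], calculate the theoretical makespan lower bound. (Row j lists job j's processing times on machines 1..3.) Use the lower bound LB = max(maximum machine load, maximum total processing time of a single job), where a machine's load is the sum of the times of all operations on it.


Machine loads:
  Machine 1: 10 + 3 + 7 = 20
  Machine 2: 6 + 7 + 4 = 17
  Machine 3: 4 + 1 + 2 = 7
Max machine load = 20
Job totals:
  Job 1: 20
  Job 2: 11
  Job 3: 13
Max job total = 20
Lower bound = max(20, 20) = 20

20


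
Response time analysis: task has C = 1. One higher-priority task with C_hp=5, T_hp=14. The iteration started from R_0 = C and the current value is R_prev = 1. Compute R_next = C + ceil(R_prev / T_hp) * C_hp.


R_next = C + ceil(R_prev / T_hp) * C_hp
ceil(1 / 14) = ceil(0.0714) = 1
Interference = 1 * 5 = 5
R_next = 1 + 5 = 6

6


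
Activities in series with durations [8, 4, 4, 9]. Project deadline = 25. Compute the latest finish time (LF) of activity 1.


LF(activity 1) = deadline - sum of successor durations
Successors: activities 2 through 4 with durations [4, 4, 9]
Sum of successor durations = 17
LF = 25 - 17 = 8

8


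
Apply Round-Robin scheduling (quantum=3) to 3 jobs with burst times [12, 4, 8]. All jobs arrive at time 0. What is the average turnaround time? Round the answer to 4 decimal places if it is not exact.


Time quantum = 3
Execution trace:
  J1 runs 3 units, time = 3
  J2 runs 3 units, time = 6
  J3 runs 3 units, time = 9
  J1 runs 3 units, time = 12
  J2 runs 1 units, time = 13
  J3 runs 3 units, time = 16
  J1 runs 3 units, time = 19
  J3 runs 2 units, time = 21
  J1 runs 3 units, time = 24
Finish times: [24, 13, 21]
Average turnaround = 58/3 = 19.3333

19.3333


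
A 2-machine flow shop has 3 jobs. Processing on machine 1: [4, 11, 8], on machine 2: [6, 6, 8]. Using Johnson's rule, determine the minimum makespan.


Apply Johnson's rule:
  Group 1 (a <= b): [(1, 4, 6), (3, 8, 8)]
  Group 2 (a > b): [(2, 11, 6)]
Optimal job order: [1, 3, 2]
Schedule:
  Job 1: M1 done at 4, M2 done at 10
  Job 3: M1 done at 12, M2 done at 20
  Job 2: M1 done at 23, M2 done at 29
Makespan = 29

29


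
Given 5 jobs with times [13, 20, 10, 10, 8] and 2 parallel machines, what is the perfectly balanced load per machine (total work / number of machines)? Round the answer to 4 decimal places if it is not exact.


Total processing time = 13 + 20 + 10 + 10 + 8 = 61
Number of machines = 2
Ideal balanced load = 61 / 2 = 30.5

30.5


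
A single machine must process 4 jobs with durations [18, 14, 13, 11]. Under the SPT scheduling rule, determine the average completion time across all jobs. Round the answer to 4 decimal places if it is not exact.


Sort jobs by processing time (SPT order): [11, 13, 14, 18]
Compute completion times sequentially:
  Job 1: processing = 11, completes at 11
  Job 2: processing = 13, completes at 24
  Job 3: processing = 14, completes at 38
  Job 4: processing = 18, completes at 56
Sum of completion times = 129
Average completion time = 129/4 = 32.25

32.25


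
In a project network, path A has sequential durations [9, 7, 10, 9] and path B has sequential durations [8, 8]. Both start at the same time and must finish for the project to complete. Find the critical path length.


Path A total = 9 + 7 + 10 + 9 = 35
Path B total = 8 + 8 = 16
Critical path = longest path = max(35, 16) = 35

35


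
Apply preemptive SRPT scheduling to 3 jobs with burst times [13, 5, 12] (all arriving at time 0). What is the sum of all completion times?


Since all jobs arrive at t=0, SRPT equals SPT ordering.
SPT order: [5, 12, 13]
Completion times:
  Job 1: p=5, C=5
  Job 2: p=12, C=17
  Job 3: p=13, C=30
Total completion time = 5 + 17 + 30 = 52

52


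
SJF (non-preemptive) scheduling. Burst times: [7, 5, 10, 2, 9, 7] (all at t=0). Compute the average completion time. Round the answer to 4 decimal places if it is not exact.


SJF order (ascending): [2, 5, 7, 7, 9, 10]
Completion times:
  Job 1: burst=2, C=2
  Job 2: burst=5, C=7
  Job 3: burst=7, C=14
  Job 4: burst=7, C=21
  Job 5: burst=9, C=30
  Job 6: burst=10, C=40
Average completion = 114/6 = 19.0

19.0


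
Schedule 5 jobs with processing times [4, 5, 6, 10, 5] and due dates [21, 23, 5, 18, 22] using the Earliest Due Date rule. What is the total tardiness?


Sort by due date (EDD order): [(6, 5), (10, 18), (4, 21), (5, 22), (5, 23)]
Compute completion times and tardiness:
  Job 1: p=6, d=5, C=6, tardiness=max(0,6-5)=1
  Job 2: p=10, d=18, C=16, tardiness=max(0,16-18)=0
  Job 3: p=4, d=21, C=20, tardiness=max(0,20-21)=0
  Job 4: p=5, d=22, C=25, tardiness=max(0,25-22)=3
  Job 5: p=5, d=23, C=30, tardiness=max(0,30-23)=7
Total tardiness = 11

11


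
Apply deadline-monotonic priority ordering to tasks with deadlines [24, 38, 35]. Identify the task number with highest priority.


Sort tasks by relative deadline (ascending):
  Task 1: deadline = 24
  Task 3: deadline = 35
  Task 2: deadline = 38
Priority order (highest first): [1, 3, 2]
Highest priority task = 1

1


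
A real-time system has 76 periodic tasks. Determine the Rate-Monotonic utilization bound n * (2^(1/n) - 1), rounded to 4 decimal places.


Compute 2^(1/76) = 1.0091620748
Subtract 1: 1.0091620748 - 1 = 0.0091620748
Multiply by n: 76 * 0.0091620748 = 0.6963176848
Round to 4 dp: 0.6963

0.6963


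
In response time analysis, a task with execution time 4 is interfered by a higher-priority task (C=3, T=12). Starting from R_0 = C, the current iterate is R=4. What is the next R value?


R_next = C + ceil(R_prev / T_hp) * C_hp
ceil(4 / 12) = ceil(0.3333) = 1
Interference = 1 * 3 = 3
R_next = 4 + 3 = 7

7


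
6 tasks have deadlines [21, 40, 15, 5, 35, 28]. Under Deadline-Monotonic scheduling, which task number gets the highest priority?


Sort tasks by relative deadline (ascending):
  Task 4: deadline = 5
  Task 3: deadline = 15
  Task 1: deadline = 21
  Task 6: deadline = 28
  Task 5: deadline = 35
  Task 2: deadline = 40
Priority order (highest first): [4, 3, 1, 6, 5, 2]
Highest priority task = 4

4


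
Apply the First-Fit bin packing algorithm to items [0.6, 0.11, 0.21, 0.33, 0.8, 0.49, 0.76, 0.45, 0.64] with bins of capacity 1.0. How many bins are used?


Place items sequentially using First-Fit:
  Item 0.6 -> new Bin 1
  Item 0.11 -> Bin 1 (now 0.71)
  Item 0.21 -> Bin 1 (now 0.92)
  Item 0.33 -> new Bin 2
  Item 0.8 -> new Bin 3
  Item 0.49 -> Bin 2 (now 0.82)
  Item 0.76 -> new Bin 4
  Item 0.45 -> new Bin 5
  Item 0.64 -> new Bin 6
Total bins used = 6

6


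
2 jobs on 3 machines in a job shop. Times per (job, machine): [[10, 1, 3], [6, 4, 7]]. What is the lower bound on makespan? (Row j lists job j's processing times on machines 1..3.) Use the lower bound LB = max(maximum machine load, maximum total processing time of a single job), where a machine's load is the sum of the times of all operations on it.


Machine loads:
  Machine 1: 10 + 6 = 16
  Machine 2: 1 + 4 = 5
  Machine 3: 3 + 7 = 10
Max machine load = 16
Job totals:
  Job 1: 14
  Job 2: 17
Max job total = 17
Lower bound = max(16, 17) = 17

17


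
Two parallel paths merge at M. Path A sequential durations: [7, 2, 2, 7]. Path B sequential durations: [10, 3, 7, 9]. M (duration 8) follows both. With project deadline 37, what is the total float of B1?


Forward pass: ES(B1) = sum of predecessors on chain B = 0
EF = ES + duration = 0 + 10 = 10
Backward pass: LF(M) = deadline = 37; LS(M) = 37 - 8 = 29
LF(B1) = LS(M) - sum(successors on chain B) = 29 - 19 = 10
LS = LF - duration = 10 - 10 = 0
Total float = LS - ES = 0 - 0 = 0

0


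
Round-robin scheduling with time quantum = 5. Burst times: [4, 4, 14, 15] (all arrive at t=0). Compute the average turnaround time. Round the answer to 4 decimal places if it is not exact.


Time quantum = 5
Execution trace:
  J1 runs 4 units, time = 4
  J2 runs 4 units, time = 8
  J3 runs 5 units, time = 13
  J4 runs 5 units, time = 18
  J3 runs 5 units, time = 23
  J4 runs 5 units, time = 28
  J3 runs 4 units, time = 32
  J4 runs 5 units, time = 37
Finish times: [4, 8, 32, 37]
Average turnaround = 81/4 = 20.25

20.25


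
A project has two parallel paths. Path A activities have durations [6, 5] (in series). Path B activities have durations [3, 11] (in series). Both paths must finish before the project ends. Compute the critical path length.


Path A total = 6 + 5 = 11
Path B total = 3 + 11 = 14
Critical path = longest path = max(11, 14) = 14

14


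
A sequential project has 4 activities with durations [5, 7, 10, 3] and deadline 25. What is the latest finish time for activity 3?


LF(activity 3) = deadline - sum of successor durations
Successors: activities 4 through 4 with durations [3]
Sum of successor durations = 3
LF = 25 - 3 = 22

22


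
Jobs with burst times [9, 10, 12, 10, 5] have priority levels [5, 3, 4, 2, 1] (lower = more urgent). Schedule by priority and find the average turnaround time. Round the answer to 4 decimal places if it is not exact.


Sort by priority (ascending = highest first):
Order: [(1, 5), (2, 10), (3, 10), (4, 12), (5, 9)]
Completion times:
  Priority 1, burst=5, C=5
  Priority 2, burst=10, C=15
  Priority 3, burst=10, C=25
  Priority 4, burst=12, C=37
  Priority 5, burst=9, C=46
Average turnaround = 128/5 = 25.6

25.6


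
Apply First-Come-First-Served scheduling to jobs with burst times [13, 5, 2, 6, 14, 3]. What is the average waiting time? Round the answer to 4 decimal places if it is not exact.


FCFS order (as given): [13, 5, 2, 6, 14, 3]
Waiting times:
  Job 1: wait = 0
  Job 2: wait = 13
  Job 3: wait = 18
  Job 4: wait = 20
  Job 5: wait = 26
  Job 6: wait = 40
Sum of waiting times = 117
Average waiting time = 117/6 = 19.5

19.5


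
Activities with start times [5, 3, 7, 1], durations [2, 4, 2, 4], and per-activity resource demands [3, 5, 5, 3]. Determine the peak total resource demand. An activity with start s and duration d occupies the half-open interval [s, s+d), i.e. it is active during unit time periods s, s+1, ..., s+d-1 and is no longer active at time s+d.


Each activity i is active on [start_i, start_i + duration_i).
Compute total resource usage per time slot:
  t=0: active resources = [], total = 0
  t=1: active resources = [3], total = 3
  t=2: active resources = [3], total = 3
  t=3: active resources = [5, 3], total = 8
  t=4: active resources = [5, 3], total = 8
  t=5: active resources = [3, 5], total = 8
  t=6: active resources = [3, 5], total = 8
  t=7: active resources = [5], total = 5
  t=8: active resources = [5], total = 5
Peak resource demand = 8

8


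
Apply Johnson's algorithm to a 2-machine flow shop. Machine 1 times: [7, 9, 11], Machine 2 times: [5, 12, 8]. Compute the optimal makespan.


Apply Johnson's rule:
  Group 1 (a <= b): [(2, 9, 12)]
  Group 2 (a > b): [(3, 11, 8), (1, 7, 5)]
Optimal job order: [2, 3, 1]
Schedule:
  Job 2: M1 done at 9, M2 done at 21
  Job 3: M1 done at 20, M2 done at 29
  Job 1: M1 done at 27, M2 done at 34
Makespan = 34

34


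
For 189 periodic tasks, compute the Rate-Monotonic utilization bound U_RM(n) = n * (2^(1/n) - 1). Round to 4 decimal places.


Compute 2^(1/189) = 1.0036741787
Subtract 1: 1.0036741787 - 1 = 0.0036741787
Multiply by n: 189 * 0.0036741787 = 0.6944197743
Round to 4 dp: 0.6944

0.6944
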